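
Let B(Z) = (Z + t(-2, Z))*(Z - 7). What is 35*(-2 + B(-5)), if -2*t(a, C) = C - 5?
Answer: -70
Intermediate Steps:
t(a, C) = 5/2 - C/2 (t(a, C) = -(C - 5)/2 = -(-5 + C)/2 = 5/2 - C/2)
B(Z) = (-7 + Z)*(5/2 + Z/2) (B(Z) = (Z + (5/2 - Z/2))*(Z - 7) = (5/2 + Z/2)*(-7 + Z) = (-7 + Z)*(5/2 + Z/2))
35*(-2 + B(-5)) = 35*(-2 + (-35/2 + (½)*(-5)² - 1*(-5))) = 35*(-2 + (-35/2 + (½)*25 + 5)) = 35*(-2 + (-35/2 + 25/2 + 5)) = 35*(-2 + 0) = 35*(-2) = -70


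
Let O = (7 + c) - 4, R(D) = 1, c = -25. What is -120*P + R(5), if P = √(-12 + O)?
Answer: 1 - 120*I*√34 ≈ 1.0 - 699.71*I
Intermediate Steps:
O = -22 (O = (7 - 25) - 4 = -18 - 4 = -22)
P = I*√34 (P = √(-12 - 22) = √(-34) = I*√34 ≈ 5.8309*I)
-120*P + R(5) = -120*I*√34 + 1 = 1 - 120*I*√34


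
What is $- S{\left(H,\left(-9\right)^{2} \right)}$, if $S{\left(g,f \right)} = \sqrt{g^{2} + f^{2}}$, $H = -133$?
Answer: $- 5 \sqrt{970} \approx -155.72$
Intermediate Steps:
$S{\left(g,f \right)} = \sqrt{f^{2} + g^{2}}$
$- S{\left(H,\left(-9\right)^{2} \right)} = - \sqrt{\left(\left(-9\right)^{2}\right)^{2} + \left(-133\right)^{2}} = - \sqrt{81^{2} + 17689} = - \sqrt{6561 + 17689} = - \sqrt{24250} = - 5 \sqrt{970}$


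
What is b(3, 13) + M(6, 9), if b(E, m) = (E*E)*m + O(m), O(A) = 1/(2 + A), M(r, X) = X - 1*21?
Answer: 1576/15 ≈ 105.07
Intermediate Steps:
M(r, X) = -21 + X (M(r, X) = X - 21 = -21 + X)
b(E, m) = 1/(2 + m) + m*E² (b(E, m) = (E*E)*m + 1/(2 + m) = E²*m + 1/(2 + m) = m*E² + 1/(2 + m) = 1/(2 + m) + m*E²)
b(3, 13) + M(6, 9) = (1 + 13*3²*(2 + 13))/(2 + 13) + (-21 + 9) = (1 + 13*9*15)/15 - 12 = (1 + 1755)/15 - 12 = (1/15)*1756 - 12 = 1756/15 - 12 = 1576/15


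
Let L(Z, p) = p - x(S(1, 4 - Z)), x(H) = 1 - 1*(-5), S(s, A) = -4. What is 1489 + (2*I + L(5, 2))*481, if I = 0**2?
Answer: -435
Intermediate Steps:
I = 0
x(H) = 6 (x(H) = 1 + 5 = 6)
L(Z, p) = -6 + p (L(Z, p) = p - 1*6 = p - 6 = -6 + p)
1489 + (2*I + L(5, 2))*481 = 1489 + (2*0 + (-6 + 2))*481 = 1489 + (0 - 4)*481 = 1489 - 4*481 = 1489 - 1924 = -435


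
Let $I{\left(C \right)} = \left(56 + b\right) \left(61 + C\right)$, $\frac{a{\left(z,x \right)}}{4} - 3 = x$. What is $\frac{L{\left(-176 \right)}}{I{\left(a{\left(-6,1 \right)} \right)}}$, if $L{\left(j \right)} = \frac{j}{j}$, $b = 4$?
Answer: $\frac{1}{4620} \approx 0.00021645$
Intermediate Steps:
$a{\left(z,x \right)} = 12 + 4 x$
$L{\left(j \right)} = 1$
$I{\left(C \right)} = 3660 + 60 C$ ($I{\left(C \right)} = \left(56 + 4\right) \left(61 + C\right) = 60 \left(61 + C\right) = 3660 + 60 C$)
$\frac{L{\left(-176 \right)}}{I{\left(a{\left(-6,1 \right)} \right)}} = 1 \frac{1}{3660 + 60 \left(12 + 4 \cdot 1\right)} = 1 \frac{1}{3660 + 60 \left(12 + 4\right)} = 1 \frac{1}{3660 + 60 \cdot 16} = 1 \frac{1}{3660 + 960} = 1 \cdot \frac{1}{4620} = \frac{1}{4620}$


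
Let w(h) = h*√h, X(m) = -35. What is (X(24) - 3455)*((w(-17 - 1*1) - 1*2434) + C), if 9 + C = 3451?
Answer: -3517920 + 188460*I*√2 ≈ -3.5179e+6 + 2.6652e+5*I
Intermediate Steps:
C = 3442 (C = -9 + 3451 = 3442)
w(h) = h^(3/2)
(X(24) - 3455)*((w(-17 - 1*1) - 1*2434) + C) = (-35 - 3455)*(((-17 - 1*1)^(3/2) - 1*2434) + 3442) = -3490*(((-17 - 1)^(3/2) - 2434) + 3442) = -3490*(((-18)^(3/2) - 2434) + 3442) = -3490*((-54*I*√2 - 2434) + 3442) = -3490*((-2434 - 54*I*√2) + 3442) = -3490*(1008 - 54*I*√2) = -3517920 + 188460*I*√2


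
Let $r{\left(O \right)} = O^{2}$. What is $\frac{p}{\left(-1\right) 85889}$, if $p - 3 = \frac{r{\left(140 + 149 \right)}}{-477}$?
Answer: $\frac{82090}{40969053} \approx 0.0020037$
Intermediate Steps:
$p = - \frac{82090}{477}$ ($p = 3 + \frac{\left(140 + 149\right)^{2}}{-477} = 3 + 289^{2} \left(- \frac{1}{477}\right) = 3 + 83521 \left(- \frac{1}{477}\right) = 3 - \frac{83521}{477} = - \frac{82090}{477} \approx -172.1$)
$\frac{p}{\left(-1\right) 85889} = - \frac{82090}{477 \left(\left(-1\right) 85889\right)} = - \frac{82090}{477 \left(-85889\right)} = \left(- \frac{82090}{477}\right) \left(- \frac{1}{85889}\right) = \frac{82090}{40969053}$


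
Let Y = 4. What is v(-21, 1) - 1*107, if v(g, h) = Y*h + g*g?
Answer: 338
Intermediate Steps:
v(g, h) = g² + 4*h (v(g, h) = 4*h + g*g = 4*h + g² = g² + 4*h)
v(-21, 1) - 1*107 = ((-21)² + 4*1) - 1*107 = (441 + 4) - 107 = 445 - 107 = 338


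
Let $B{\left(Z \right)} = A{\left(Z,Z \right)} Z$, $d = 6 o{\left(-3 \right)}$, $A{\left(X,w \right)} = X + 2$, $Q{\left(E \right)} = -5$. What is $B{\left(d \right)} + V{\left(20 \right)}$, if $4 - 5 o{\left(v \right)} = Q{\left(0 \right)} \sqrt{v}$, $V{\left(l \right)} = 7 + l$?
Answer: $- \frac{1209}{25} + \frac{348 i \sqrt{3}}{5} \approx -48.36 + 120.55 i$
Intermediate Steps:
$A{\left(X,w \right)} = 2 + X$
$o{\left(v \right)} = \frac{4}{5} + \sqrt{v}$ ($o{\left(v \right)} = \frac{4}{5} - \frac{\left(-5\right) \sqrt{v}}{5} = \frac{4}{5} + \sqrt{v}$)
$d = \frac{24}{5} + 6 i \sqrt{3}$ ($d = 6 \left(\frac{4}{5} + \sqrt{-3}\right) = 6 \left(\frac{4}{5} + i \sqrt{3}\right) = \frac{24}{5} + 6 i \sqrt{3} \approx 4.8 + 10.392 i$)
$B{\left(Z \right)} = Z \left(2 + Z\right)$ ($B{\left(Z \right)} = \left(2 + Z\right) Z = Z \left(2 + Z\right)$)
$B{\left(d \right)} + V{\left(20 \right)} = \left(\frac{24}{5} + 6 i \sqrt{3}\right) \left(2 + \left(\frac{24}{5} + 6 i \sqrt{3}\right)\right) + \left(7 + 20\right) = \left(\frac{24}{5} + 6 i \sqrt{3}\right) \left(\frac{34}{5} + 6 i \sqrt{3}\right) + 27 = 27 + \left(\frac{24}{5} + 6 i \sqrt{3}\right) \left(\frac{34}{5} + 6 i \sqrt{3}\right)$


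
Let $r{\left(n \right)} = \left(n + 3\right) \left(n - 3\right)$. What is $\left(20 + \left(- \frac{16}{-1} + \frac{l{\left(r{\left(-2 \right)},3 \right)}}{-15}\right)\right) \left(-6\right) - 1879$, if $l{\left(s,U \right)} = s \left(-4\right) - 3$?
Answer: $- \frac{10441}{5} \approx -2088.2$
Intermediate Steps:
$r{\left(n \right)} = \left(-3 + n\right) \left(3 + n\right)$ ($r{\left(n \right)} = \left(3 + n\right) \left(-3 + n\right) = \left(-3 + n\right) \left(3 + n\right)$)
$l{\left(s,U \right)} = -3 - 4 s$ ($l{\left(s,U \right)} = - 4 s - 3 = -3 - 4 s$)
$\left(20 + \left(- \frac{16}{-1} + \frac{l{\left(r{\left(-2 \right)},3 \right)}}{-15}\right)\right) \left(-6\right) - 1879 = \left(20 + \left(- \frac{16}{-1} + \frac{-3 - 4 \left(-9 + \left(-2\right)^{2}\right)}{-15}\right)\right) \left(-6\right) - 1879 = \left(20 + \left(\left(-16\right) \left(-1\right) + \left(-3 - 4 \left(-9 + 4\right)\right) \left(- \frac{1}{15}\right)\right)\right) \left(-6\right) - 1879 = \left(20 + \left(16 + \left(-3 - -20\right) \left(- \frac{1}{15}\right)\right)\right) \left(-6\right) - 1879 = \left(20 + \left(16 + \left(-3 + 20\right) \left(- \frac{1}{15}\right)\right)\right) \left(-6\right) - 1879 = \left(20 + \left(16 + 17 \left(- \frac{1}{15}\right)\right)\right) \left(-6\right) - 1879 = \left(20 + \left(16 - \frac{17}{15}\right)\right) \left(-6\right) - 1879 = \left(20 + \frac{223}{15}\right) \left(-6\right) - 1879 = \frac{523}{15} \left(-6\right) - 1879 = - \frac{1046}{5} - 1879 = - \frac{10441}{5}$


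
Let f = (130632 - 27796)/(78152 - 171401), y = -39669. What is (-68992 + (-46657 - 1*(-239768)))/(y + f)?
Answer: -11573972631/3699197417 ≈ -3.1288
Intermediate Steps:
f = -102836/93249 (f = 102836/(-93249) = 102836*(-1/93249) = -102836/93249 ≈ -1.1028)
(-68992 + (-46657 - 1*(-239768)))/(y + f) = (-68992 + (-46657 - 1*(-239768)))/(-39669 - 102836/93249) = (-68992 + (-46657 + 239768))/(-3699197417/93249) = (-68992 + 193111)*(-93249/3699197417) = 124119*(-93249/3699197417) = -11573972631/3699197417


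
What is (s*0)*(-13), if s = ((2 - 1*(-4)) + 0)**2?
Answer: 0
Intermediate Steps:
s = 36 (s = ((2 + 4) + 0)**2 = (6 + 0)**2 = 6**2 = 36)
(s*0)*(-13) = (36*0)*(-13) = 0*(-13) = 0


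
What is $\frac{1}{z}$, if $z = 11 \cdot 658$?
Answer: $\frac{1}{7238} \approx 0.00013816$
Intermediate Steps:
$z = 7238$
$\frac{1}{z} = \frac{1}{7238}$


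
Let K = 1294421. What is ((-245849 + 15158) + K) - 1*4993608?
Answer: -3929878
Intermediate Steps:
((-245849 + 15158) + K) - 1*4993608 = ((-245849 + 15158) + 1294421) - 1*4993608 = (-230691 + 1294421) - 4993608 = 1063730 - 4993608 = -3929878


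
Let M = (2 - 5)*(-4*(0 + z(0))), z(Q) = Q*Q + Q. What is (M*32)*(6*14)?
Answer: 0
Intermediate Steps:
z(Q) = Q + Q² (z(Q) = Q² + Q = Q + Q²)
M = 0 (M = (2 - 5)*(-4*(0 + 0*(1 + 0))) = -(-12)*(0 + 0*1) = -(-12)*(0 + 0) = -(-12)*0 = -3*0 = 0)
(M*32)*(6*14) = (0*32)*(6*14) = 0*84 = 0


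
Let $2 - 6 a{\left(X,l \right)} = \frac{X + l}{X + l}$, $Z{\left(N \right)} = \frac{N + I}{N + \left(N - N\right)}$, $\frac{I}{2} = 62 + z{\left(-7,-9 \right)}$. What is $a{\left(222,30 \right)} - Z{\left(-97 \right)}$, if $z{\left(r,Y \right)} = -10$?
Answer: $\frac{139}{582} \approx 0.23883$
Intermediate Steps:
$I = 104$ ($I = 2 \left(62 - 10\right) = 2 \cdot 52 = 104$)
$Z{\left(N \right)} = \frac{104 + N}{N}$ ($Z{\left(N \right)} = \frac{N + 104}{N + \left(N - N\right)} = \frac{104 + N}{N + 0} = \frac{104 + N}{N}$)
$a{\left(X,l \right)} = \frac{1}{6}$ ($a{\left(X,l \right)} = \frac{1}{3} - \frac{\left(X + l\right) \frac{1}{X + l}}{6} = \frac{1}{3} - \frac{1}{6} = \frac{1}{6}$)
$a{\left(222,30 \right)} - Z{\left(-97 \right)} = \frac{1}{6} - \frac{104 - 97}{-97} = \frac{1}{6} - \left(- \frac{1}{97}\right) 7 = \frac{1}{6} - - \frac{7}{97} = \frac{1}{6} + \frac{7}{97} = \frac{139}{582}$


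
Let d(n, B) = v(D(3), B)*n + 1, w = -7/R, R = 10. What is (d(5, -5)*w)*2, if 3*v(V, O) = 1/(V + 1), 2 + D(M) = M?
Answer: -77/30 ≈ -2.5667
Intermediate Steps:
D(M) = -2 + M
v(V, O) = 1/(3*(1 + V)) (v(V, O) = 1/(3*(V + 1)) = 1/(3*(1 + V)))
w = -7/10 ≈ -0.70000
d(n, B) = 1 + n/6 (d(n, B) = (1/(3*(1 + (-2 + 3))))*n + 1 = (1/(3*(1 + 1)))*n + 1 = ((⅓)/2)*n + 1 = ((⅓)*(½))*n + 1 = n/6 + 1 = 1 + n/6)
(d(5, -5)*w)*2 = ((1 + (⅙)*5)*(-7/10))*2 = ((1 + ⅚)*(-7/10))*2 = ((11/6)*(-7/10))*2 = -77/60*2 = -77/30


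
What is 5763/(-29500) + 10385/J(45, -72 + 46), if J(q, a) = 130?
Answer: 30560831/383500 ≈ 79.689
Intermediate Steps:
5763/(-29500) + 10385/J(45, -72 + 46) = 5763/(-29500) + 10385/130 = 5763*(-1/29500) + 10385*(1/130) = -5763/29500 + 2077/26 = 30560831/383500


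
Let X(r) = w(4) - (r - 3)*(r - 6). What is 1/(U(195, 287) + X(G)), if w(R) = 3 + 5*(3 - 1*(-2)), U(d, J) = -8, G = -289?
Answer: -1/86120 ≈ -1.1612e-5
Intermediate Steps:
w(R) = 28 (w(R) = 3 + 5*(3 + 2) = 3 + 5*5 = 3 + 25 = 28)
X(r) = 28 - (-6 + r)*(-3 + r) (X(r) = 28 - (r - 3)*(r - 6) = 28 - (-3 + r)*(-6 + r) = 28 - (-6 + r)*(-3 + r))
1/(U(195, 287) + X(G)) = 1/(-8 + (10 - 1*(-289)² + 9*(-289))) = 1/(-8 + (10 - 1*83521 - 2601)) = 1/(-8 + (10 - 83521 - 2601)) = 1/(-8 - 86112) = 1/(-86120) = -1/86120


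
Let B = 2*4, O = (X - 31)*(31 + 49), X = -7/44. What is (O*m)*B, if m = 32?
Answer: -7019520/11 ≈ -6.3814e+5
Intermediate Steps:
X = -7/44 (X = -7*1/44 = -7/44 ≈ -0.15909)
O = -27420/11 (O = (-7/44 - 31)*(31 + 49) = -1371/44*80 = -27420/11 ≈ -2492.7)
B = 8
(O*m)*B = -27420/11*32*8 = -877440/11*8 = -7019520/11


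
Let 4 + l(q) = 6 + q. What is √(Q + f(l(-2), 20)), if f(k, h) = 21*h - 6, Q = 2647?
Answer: √3061 ≈ 55.326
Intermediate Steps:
l(q) = 2 + q (l(q) = -4 + (6 + q) = 2 + q)
f(k, h) = -6 + 21*h
√(Q + f(l(-2), 20)) = √(2647 + (-6 + 21*20)) = √(2647 + (-6 + 420)) = √(2647 + 414) = √3061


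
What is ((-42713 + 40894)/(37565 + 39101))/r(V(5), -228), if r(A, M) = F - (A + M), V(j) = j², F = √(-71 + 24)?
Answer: -369257/3162932496 + 1819*I*√47/3162932496 ≈ -0.00011675 + 3.9427e-6*I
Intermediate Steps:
F = I*√47 (F = √(-47) = I*√47 ≈ 6.8557*I)
r(A, M) = -A - M + I*√47 (r(A, M) = I*√47 - (A + M) = I*√47 + (-A - M) = -A - M + I*√47)
((-42713 + 40894)/(37565 + 39101))/r(V(5), -228) = ((-42713 + 40894)/(37565 + 39101))/(-1*5² - 1*(-228) + I*√47) = (-1819/76666)/(-1*25 + 228 + I*√47) = (-1819*1/76666)/(-25 + 228 + I*√47) = -1819/(76666*(203 + I*√47))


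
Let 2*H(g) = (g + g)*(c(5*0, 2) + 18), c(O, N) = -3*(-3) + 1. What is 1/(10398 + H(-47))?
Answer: 1/9082 ≈ 0.00011011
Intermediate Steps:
c(O, N) = 10 (c(O, N) = 9 + 1 = 10)
H(g) = 28*g (H(g) = ((g + g)*(10 + 18))/2 = ((2*g)*28)/2 = (56*g)/2 = 28*g)
1/(10398 + H(-47)) = 1/(10398 + 28*(-47)) = 1/(10398 - 1316) = 1/9082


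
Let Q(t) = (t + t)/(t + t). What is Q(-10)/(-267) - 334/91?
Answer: -89269/24297 ≈ -3.6741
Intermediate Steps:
Q(t) = 1 (Q(t) = (2*t)/((2*t)) = (2*t)*(1/(2*t)) = 1)
Q(-10)/(-267) - 334/91 = 1/(-267) - 334/91 = 1*(-1/267) - 334*1/91 = -1/267 - 334/91 = -89269/24297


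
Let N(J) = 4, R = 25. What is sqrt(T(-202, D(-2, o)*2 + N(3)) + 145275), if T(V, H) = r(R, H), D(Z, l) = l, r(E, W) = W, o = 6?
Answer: sqrt(145291) ≈ 381.17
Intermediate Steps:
T(V, H) = H
sqrt(T(-202, D(-2, o)*2 + N(3)) + 145275) = sqrt((6*2 + 4) + 145275) = sqrt((12 + 4) + 145275) = sqrt(16 + 145275) = sqrt(145291)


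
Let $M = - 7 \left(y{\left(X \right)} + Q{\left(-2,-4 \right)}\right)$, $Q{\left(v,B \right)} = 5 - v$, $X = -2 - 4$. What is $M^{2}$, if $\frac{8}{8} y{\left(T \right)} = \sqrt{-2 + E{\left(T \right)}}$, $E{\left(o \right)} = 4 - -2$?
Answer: $3969$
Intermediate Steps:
$E{\left(o \right)} = 6$ ($E{\left(o \right)} = 4 + 2 = 6$)
$X = -6$ ($X = -2 - 4 = -6$)
$y{\left(T \right)} = 2$ ($y{\left(T \right)} = \sqrt{-2 + 6} = \sqrt{4} = 2$)
$M = -63$ ($M = - 7 \left(2 + \left(5 - -2\right)\right) = - 7 \left(2 + \left(5 + 2\right)\right) = - 7 \left(2 + 7\right) = \left(-7\right) 9 = -63$)
$M^{2} = \left(-63\right)^{2} = 3969$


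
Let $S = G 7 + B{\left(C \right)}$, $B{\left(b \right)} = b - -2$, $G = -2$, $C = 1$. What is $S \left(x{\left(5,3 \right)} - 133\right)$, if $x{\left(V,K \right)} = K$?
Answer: $1430$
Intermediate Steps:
$B{\left(b \right)} = 2 + b$ ($B{\left(b \right)} = b + 2 = 2 + b$)
$S = -11$ ($S = \left(-2\right) 7 + \left(2 + 1\right) = -14 + 3 = -11$)
$S \left(x{\left(5,3 \right)} - 133\right) = - 11 \left(3 - 133\right) = \left(-11\right) \left(-130\right) = 1430$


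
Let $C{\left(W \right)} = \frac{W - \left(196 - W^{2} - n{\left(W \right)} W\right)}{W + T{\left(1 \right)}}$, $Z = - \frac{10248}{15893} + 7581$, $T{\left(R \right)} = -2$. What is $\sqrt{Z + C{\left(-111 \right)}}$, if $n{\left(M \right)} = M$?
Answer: $\frac{5 \sqrt{950170335074102}}{1795909} \approx 85.82$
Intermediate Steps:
$Z = \frac{120474585}{15893}$ ($Z = \left(-10248\right) \frac{1}{15893} + 7581 = - \frac{10248}{15893} + 7581 = \frac{120474585}{15893} \approx 7580.4$)
$C{\left(W \right)} = \frac{-196 + W + 2 W^{2}}{-2 + W}$ ($C{\left(W \right)} = \frac{W - \left(196 - W^{2} - W W\right)}{W - 2} = \frac{W + \left(\left(W^{2} + W^{2}\right) - 196\right)}{-2 + W} = \frac{W + \left(2 W^{2} - 196\right)}{-2 + W} = \frac{W + \left(-196 + 2 W^{2}\right)}{-2 + W} = \frac{-196 + W + 2 W^{2}}{-2 + W}$)
$\sqrt{Z + C{\left(-111 \right)}} = \sqrt{\frac{120474585}{15893} + \frac{-196 - 111 + 2 \left(-111\right)^{2}}{-2 - 111}} = \sqrt{\frac{120474585}{15893} + \frac{-196 - 111 + 2 \cdot 12321}{-113}} = \sqrt{\frac{120474585}{15893} - \frac{-196 - 111 + 24642}{113}} = \sqrt{\frac{120474585}{15893} - \frac{24335}{113}} = \sqrt{\frac{13226871950}{1795909}} = \frac{5 \sqrt{950170335074102}}{1795909}$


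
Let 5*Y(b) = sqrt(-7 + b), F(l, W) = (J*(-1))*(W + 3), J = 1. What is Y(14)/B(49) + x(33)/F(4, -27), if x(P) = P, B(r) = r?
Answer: 11/8 + sqrt(7)/245 ≈ 1.3858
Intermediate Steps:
F(l, W) = -3 - W (F(l, W) = (1*(-1))*(W + 3) = -(3 + W) = -3 - W)
Y(b) = sqrt(-7 + b)/5
Y(14)/B(49) + x(33)/F(4, -27) = (sqrt(-7 + 14)/5)/49 + 33/(-3 - 1*(-27)) = (sqrt(7)/5)*(1/49) + 33/(-3 + 27) = sqrt(7)/245 + 33/24 = sqrt(7)/245 + 33*(1/24) = sqrt(7)/245 + 11/8 = 11/8 + sqrt(7)/245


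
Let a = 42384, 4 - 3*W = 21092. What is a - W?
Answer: 148240/3 ≈ 49413.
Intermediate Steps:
W = -21088/3 (W = 4/3 - ⅓*21092 = 4/3 - 21092/3 = -21088/3 ≈ -7029.3)
a - W = 42384 - 1*(-21088/3) = 42384 + 21088/3 = 148240/3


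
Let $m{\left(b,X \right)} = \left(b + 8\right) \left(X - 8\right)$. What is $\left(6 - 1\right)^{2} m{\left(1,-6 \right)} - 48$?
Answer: $-3198$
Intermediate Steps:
$m{\left(b,X \right)} = \left(-8 + X\right) \left(8 + b\right)$ ($m{\left(b,X \right)} = \left(8 + b\right) \left(-8 + X\right) = \left(-8 + X\right) \left(8 + b\right)$)
$\left(6 - 1\right)^{2} m{\left(1,-6 \right)} - 48 = \left(6 - 1\right)^{2} \left(-64 - 8 + 8 \left(-6\right) - 6\right) - 48 = 5^{2} \left(-64 - 8 - 48 - 6\right) - 48 = 25 \left(-126\right) - 48 = -3150 - 48 = -3198$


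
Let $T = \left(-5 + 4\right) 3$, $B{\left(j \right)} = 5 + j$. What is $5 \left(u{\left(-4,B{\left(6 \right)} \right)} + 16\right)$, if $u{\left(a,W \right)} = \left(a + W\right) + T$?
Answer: $100$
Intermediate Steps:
$T = -3$ ($T = \left(-1\right) 3 = -3$)
$u{\left(a,W \right)} = -3 + W + a$ ($u{\left(a,W \right)} = \left(a + W\right) - 3 = \left(W + a\right) - 3 = -3 + W + a$)
$5 \left(u{\left(-4,B{\left(6 \right)} \right)} + 16\right) = 5 \left(\left(-3 + \left(5 + 6\right) - 4\right) + 16\right) = 5 \left(\left(-3 + 11 - 4\right) + 16\right) = 5 \left(4 + 16\right) = 5 \cdot 20 = 100$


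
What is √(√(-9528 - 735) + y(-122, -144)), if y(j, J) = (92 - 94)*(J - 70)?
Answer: √(428 + I*√10263) ≈ 20.831 + 2.4317*I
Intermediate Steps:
y(j, J) = 140 - 2*J (y(j, J) = -2*(-70 + J) = 140 - 2*J)
√(√(-9528 - 735) + y(-122, -144)) = √(√(-9528 - 735) + (140 - 2*(-144))) = √(√(-10263) + (140 + 288)) = √(I*√10263 + 428) = √(428 + I*√10263)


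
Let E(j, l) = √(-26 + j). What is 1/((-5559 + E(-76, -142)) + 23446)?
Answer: 17887/319944871 - I*√102/319944871 ≈ 5.5906e-5 - 3.1566e-8*I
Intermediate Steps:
1/((-5559 + E(-76, -142)) + 23446) = 1/((-5559 + √(-26 - 76)) + 23446) = 1/((-5559 + √(-102)) + 23446) = 1/((-5559 + I*√102) + 23446) = 1/(17887 + I*√102)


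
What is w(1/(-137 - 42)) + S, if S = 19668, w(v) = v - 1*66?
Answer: 3508757/179 ≈ 19602.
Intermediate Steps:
w(v) = -66 + v (w(v) = v - 66 = -66 + v)
w(1/(-137 - 42)) + S = (-66 + 1/(-137 - 42)) + 19668 = (-66 + 1/(-179)) + 19668 = (-66 - 1/179) + 19668 = -11815/179 + 19668 = 3508757/179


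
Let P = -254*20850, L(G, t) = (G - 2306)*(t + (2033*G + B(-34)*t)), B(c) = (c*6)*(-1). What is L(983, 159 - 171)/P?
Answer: 880226739/1765300 ≈ 498.63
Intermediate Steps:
B(c) = -6*c (B(c) = (6*c)*(-1) = -6*c)
L(G, t) = (-2306 + G)*(205*t + 2033*G) (L(G, t) = (G - 2306)*(t + (2033*G + (-6*(-34))*t)) = (-2306 + G)*(t + (2033*G + 204*t)) = (-2306 + G)*(t + (204*t + 2033*G)) = (-2306 + G)*(205*t + 2033*G))
P = -5295900
L(983, 159 - 171)/P = (-4688098*983 - 472730*(159 - 171) + 2033*983² + 205*983*(159 - 171))/(-5295900) = (-4608400334 - 472730*(-12) + 2033*966289 + 205*983*(-12))*(-1/5295900) = (-4608400334 + 5672760 + 1964465537 - 2418180)*(-1/5295900) = -2640680217*(-1/5295900) = 880226739/1765300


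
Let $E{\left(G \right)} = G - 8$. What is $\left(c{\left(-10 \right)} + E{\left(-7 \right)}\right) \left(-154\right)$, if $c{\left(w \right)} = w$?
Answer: $3850$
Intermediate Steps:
$E{\left(G \right)} = -8 + G$
$\left(c{\left(-10 \right)} + E{\left(-7 \right)}\right) \left(-154\right) = \left(-10 - 15\right) \left(-154\right) = \left(-25\right) \left(-154\right) = 3850$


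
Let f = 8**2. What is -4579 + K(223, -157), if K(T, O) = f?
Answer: -4515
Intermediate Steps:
f = 64
K(T, O) = 64
-4579 + K(223, -157) = -4579 + 64 = -4515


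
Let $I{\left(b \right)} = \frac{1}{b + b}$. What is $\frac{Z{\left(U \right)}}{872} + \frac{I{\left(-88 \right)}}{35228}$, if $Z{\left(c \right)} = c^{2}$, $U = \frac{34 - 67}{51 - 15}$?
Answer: $\frac{11720155}{12164651136} \approx 0.00096346$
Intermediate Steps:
$U = - \frac{11}{12}$ ($U = - \frac{33}{36} = \left(-33\right) \frac{1}{36} = - \frac{11}{12} \approx -0.91667$)
$I{\left(b \right)} = \frac{1}{2 b}$
$\frac{Z{\left(U \right)}}{872} + \frac{I{\left(-88 \right)}}{35228} = \frac{\left(- \frac{11}{12}\right)^{2}}{872} + \frac{\frac{1}{2} \frac{1}{-88}}{35228} = \frac{121}{144} \cdot \frac{1}{872} + \frac{1}{2} \left(- \frac{1}{88}\right) \frac{1}{35228} = \frac{121}{125568} - \frac{1}{6200128} = \frac{11720155}{12164651136}$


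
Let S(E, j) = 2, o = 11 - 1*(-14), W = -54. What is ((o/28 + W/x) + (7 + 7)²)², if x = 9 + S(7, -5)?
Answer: 3496475161/94864 ≈ 36858.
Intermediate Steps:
o = 25 (o = 11 + 14 = 25)
x = 11 (x = 9 + 2 = 11)
((o/28 + W/x) + (7 + 7)²)² = ((25/28 - 54/11) + (7 + 7)²)² = ((25*(1/28) - 54*1/11) + 14²)² = ((25/28 - 54/11) + 196)² = (-1237/308 + 196)² = (59131/308)² = 3496475161/94864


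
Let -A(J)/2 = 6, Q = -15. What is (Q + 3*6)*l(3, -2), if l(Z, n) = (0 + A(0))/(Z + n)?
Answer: -36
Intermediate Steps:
A(J) = -12 (A(J) = -2*6 = -12)
l(Z, n) = -12/(Z + n) (l(Z, n) = (0 - 12)/(Z + n) = -12/(Z + n))
(Q + 3*6)*l(3, -2) = (-15 + 3*6)*(-12/(3 - 2)) = (-15 + 18)*(-12/1) = 3*(-12*1) = 3*(-12) = -36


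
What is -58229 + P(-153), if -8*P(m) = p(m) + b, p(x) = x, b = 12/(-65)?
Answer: -30269123/520 ≈ -58210.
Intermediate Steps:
b = -12/65 (b = 12*(-1/65) = -12/65 ≈ -0.18462)
P(m) = 3/130 - m/8 (P(m) = -(m - 12/65)/8 = -(-12/65 + m)/8 = 3/130 - m/8)
-58229 + P(-153) = -58229 + (3/130 - 1/8*(-153)) = -58229 + (3/130 + 153/8) = -58229 + 9957/520 = -30269123/520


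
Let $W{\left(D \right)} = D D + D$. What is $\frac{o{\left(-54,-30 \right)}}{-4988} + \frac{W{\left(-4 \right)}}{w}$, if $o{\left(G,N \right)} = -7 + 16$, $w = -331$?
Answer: $- \frac{62835}{1651028} \approx -0.038058$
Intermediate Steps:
$W{\left(D \right)} = D + D^{2}$ ($W{\left(D \right)} = D^{2} + D = D + D^{2}$)
$o{\left(G,N \right)} = 9$
$\frac{o{\left(-54,-30 \right)}}{-4988} + \frac{W{\left(-4 \right)}}{w} = \frac{9}{-4988} + \frac{\left(-4\right) \left(1 - 4\right)}{-331} = 9 \left(- \frac{1}{4988}\right) + \left(-4\right) \left(-3\right) \left(- \frac{1}{331}\right) = - \frac{9}{4988} + 12 \left(- \frac{1}{331}\right) = - \frac{9}{4988} - \frac{12}{331} = - \frac{62835}{1651028}$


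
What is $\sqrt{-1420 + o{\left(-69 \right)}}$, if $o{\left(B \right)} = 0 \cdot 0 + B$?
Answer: $i \sqrt{1489} \approx 38.588 i$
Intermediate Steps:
$o{\left(B \right)} = B$ ($o{\left(B \right)} = 0 + B = B$)
$\sqrt{-1420 + o{\left(-69 \right)}} = \sqrt{-1420 - 69} = \sqrt{-1489} = i \sqrt{1489}$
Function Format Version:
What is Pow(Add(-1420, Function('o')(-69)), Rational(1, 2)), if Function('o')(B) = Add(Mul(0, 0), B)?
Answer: Mul(I, Pow(1489, Rational(1, 2))) ≈ Mul(38.588, I)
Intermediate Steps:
Function('o')(B) = B (Function('o')(B) = Add(0, B) = B)
Pow(Add(-1420, Function('o')(-69)), Rational(1, 2)) = Pow(Add(-1420, -69), Rational(1, 2)) = Pow(-1489, Rational(1, 2)) = Mul(I, Pow(1489, Rational(1, 2)))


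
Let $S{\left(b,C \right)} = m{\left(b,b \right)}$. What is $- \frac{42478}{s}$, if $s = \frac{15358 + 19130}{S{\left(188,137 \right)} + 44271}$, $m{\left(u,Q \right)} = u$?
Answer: $- \frac{944264701}{17244} \approx -54759.0$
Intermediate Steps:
$S{\left(b,C \right)} = b$
$s = \frac{34488}{44459}$ ($s = \frac{15358 + 19130}{188 + 44271} = \frac{34488}{44459} \approx 0.77573$)
$- \frac{42478}{s} = - \frac{42478}{\frac{34488}{44459}} = \left(-42478\right) \frac{44459}{34488} = - \frac{944264701}{17244}$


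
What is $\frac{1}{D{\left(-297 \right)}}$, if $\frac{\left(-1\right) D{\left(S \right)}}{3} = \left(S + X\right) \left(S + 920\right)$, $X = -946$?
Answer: $\frac{1}{2323167} \approx 4.3045 \cdot 10^{-7}$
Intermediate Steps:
$D{\left(S \right)} = - 3 \left(-946 + S\right) \left(920 + S\right)$ ($D{\left(S \right)} = - 3 \left(S - 946\right) \left(S + 920\right) = - 3 \left(-946 + S\right) \left(920 + S\right)$)
$\frac{1}{D{\left(-297 \right)}} = \frac{1}{2610960 - 3 \left(-297\right)^{2} + 78 \left(-297\right)} = \frac{1}{2610960 - 264627 - 23166} = \frac{1}{2323167}$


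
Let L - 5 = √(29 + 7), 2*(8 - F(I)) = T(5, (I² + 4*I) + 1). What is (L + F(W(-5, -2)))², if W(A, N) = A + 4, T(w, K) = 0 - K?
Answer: 324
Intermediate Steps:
T(w, K) = -K
W(A, N) = 4 + A
F(I) = 17/2 + I²/2 + 2*I (F(I) = 8 - (-1)*((I² + 4*I) + 1)/2 = 8 - (-1)*(1 + I² + 4*I)/2 = 8 - (-1 - I² - 4*I)/2 = 8 + (½ + I²/2 + 2*I) = 17/2 + I²/2 + 2*I)
L = 11 (L = 5 + √(29 + 7) = 5 + √36 = 5 + 6 = 11)
(L + F(W(-5, -2)))² = (11 + (17/2 + (4 - 5)²/2 + 2*(4 - 5)))² = (11 + (17/2 + (½)*(-1)² + 2*(-1)))² = (11 + (17/2 + (½)*1 - 2))² = (11 + (17/2 + ½ - 2))² = (11 + 7)² = 18² = 324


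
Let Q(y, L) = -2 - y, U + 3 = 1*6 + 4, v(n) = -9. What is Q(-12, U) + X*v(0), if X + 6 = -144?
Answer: 1360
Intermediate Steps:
X = -150 (X = -6 - 144 = -150)
U = 7 (U = -3 + (1*6 + 4) = -3 + (6 + 4) = -3 + 10 = 7)
Q(-12, U) + X*v(0) = (-2 - 1*(-12)) - 150*(-9) = (-2 + 12) + 1350 = 10 + 1350 = 1360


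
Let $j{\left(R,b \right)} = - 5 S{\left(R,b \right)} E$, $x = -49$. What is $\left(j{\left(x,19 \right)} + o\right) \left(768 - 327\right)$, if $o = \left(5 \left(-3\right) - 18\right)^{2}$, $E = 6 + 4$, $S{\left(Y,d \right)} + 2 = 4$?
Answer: $436149$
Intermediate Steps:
$S{\left(Y,d \right)} = 2$ ($S{\left(Y,d \right)} = -2 + 4 = 2$)
$E = 10$
$j{\left(R,b \right)} = -100$ ($j{\left(R,b \right)} = \left(-5\right) 2 \cdot 10 = \left(-10\right) 10 = -100$)
$o = 1089$ ($o = \left(-15 - 18\right)^{2} = \left(-33\right)^{2} = 1089$)
$\left(j{\left(x,19 \right)} + o\right) \left(768 - 327\right) = \left(-100 + 1089\right) \left(768 - 327\right) = 989 \cdot 441 = 436149$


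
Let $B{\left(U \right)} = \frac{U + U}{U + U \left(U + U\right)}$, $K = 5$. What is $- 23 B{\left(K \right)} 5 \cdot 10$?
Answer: $- \frac{2300}{11} \approx -209.09$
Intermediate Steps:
$B{\left(U \right)} = \frac{2 U}{U + 2 U^{2}}$ ($B{\left(U \right)} = \frac{2 U}{U + U 2 U} = \frac{2 U}{U + 2 U^{2}}$)
$- 23 B{\left(K \right)} 5 \cdot 10 = - 23 \frac{2}{1 + 2 \cdot 5} \cdot 5 \cdot 10 = - 23 \frac{2}{1 + 10} \cdot 50 = - 23 \cdot \frac{2}{11} \cdot 50 = - 23 \cdot 2 \cdot \frac{1}{11} \cdot 50 = \left(-23\right) \frac{2}{11} \cdot 50 = \left(- \frac{46}{11}\right) 50 = - \frac{2300}{11}$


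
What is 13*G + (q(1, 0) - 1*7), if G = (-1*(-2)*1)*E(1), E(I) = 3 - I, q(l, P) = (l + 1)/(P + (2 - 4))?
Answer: 44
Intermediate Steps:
q(l, P) = (1 + l)/(-2 + P) (q(l, P) = (1 + l)/(P - 2) = (1 + l)/(-2 + P))
G = 4 (G = (-1*(-2)*1)*(3 - 1*1) = (2*1)*(3 - 1) = 2*2 = 4)
13*G + (q(1, 0) - 1*7) = 13*4 + ((1 + 1)/(-2 + 0) - 1*7) = 52 + (2/(-2) - 7) = 52 + (-½*2 - 7) = 52 + (-1 - 7) = 52 - 8 = 44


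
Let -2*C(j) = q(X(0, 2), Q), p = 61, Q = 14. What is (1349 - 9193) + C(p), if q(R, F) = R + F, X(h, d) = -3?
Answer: -15699/2 ≈ -7849.5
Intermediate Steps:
q(R, F) = F + R
C(j) = -11/2 (C(j) = -(14 - 3)/2 = -½*11 = -11/2)
(1349 - 9193) + C(p) = (1349 - 9193) - 11/2 = -7844 - 11/2 = -15699/2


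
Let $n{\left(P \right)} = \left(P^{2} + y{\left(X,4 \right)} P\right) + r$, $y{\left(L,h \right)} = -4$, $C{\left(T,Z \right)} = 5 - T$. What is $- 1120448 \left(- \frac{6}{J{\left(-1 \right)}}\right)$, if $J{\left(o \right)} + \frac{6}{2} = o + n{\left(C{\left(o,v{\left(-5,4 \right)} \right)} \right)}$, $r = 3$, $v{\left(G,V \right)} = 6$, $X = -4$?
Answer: $\frac{6722688}{11} \approx 6.1115 \cdot 10^{5}$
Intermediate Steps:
$n{\left(P \right)} = 3 + P^{2} - 4 P$ ($n{\left(P \right)} = \left(P^{2} - 4 P\right) + 3 = 3 + P^{2} - 4 P$)
$J{\left(o \right)} = -20 + \left(5 - o\right)^{2} + 5 o$ ($J{\left(o \right)} = -3 + \left(o + \left(3 + \left(5 - o\right)^{2} - 4 \left(5 - o\right)\right)\right) = -3 + \left(o + \left(3 + \left(5 - o\right)^{2} + \left(-20 + 4 o\right)\right)\right) = -3 + \left(o + \left(-17 + \left(5 - o\right)^{2} + 4 o\right)\right) = -3 + \left(-17 + \left(5 - o\right)^{2} + 5 o\right) = -20 + \left(5 - o\right)^{2} + 5 o$)
$- 1120448 \left(- \frac{6}{J{\left(-1 \right)}}\right) = - 1120448 \left(- \frac{6}{5 + \left(-1\right)^{2} - -5}\right) = - 1120448 \left(- \frac{6}{5 + 1 + 5}\right) = - 1120448 \left(- \frac{6}{11}\right) = - 1120448 \left(\left(-6\right) \frac{1}{11}\right) = \left(-1120448\right) \left(- \frac{6}{11}\right) = \frac{6722688}{11}$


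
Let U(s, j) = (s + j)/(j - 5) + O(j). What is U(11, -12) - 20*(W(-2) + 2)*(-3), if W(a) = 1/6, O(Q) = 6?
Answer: 2313/17 ≈ 136.06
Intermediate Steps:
W(a) = ⅙
U(s, j) = 6 + (j + s)/(-5 + j) (U(s, j) = (s + j)/(j - 5) + 6 = (j + s)/(-5 + j) + 6 = 6 + (j + s)/(-5 + j))
U(11, -12) - 20*(W(-2) + 2)*(-3) = (-30 + 11 + 7*(-12))/(-5 - 12) - 20*(⅙ + 2)*(-3) = (-30 + 11 - 84)/(-17) - 130*(-3)/3 = -1/17*(-103) - 20*(-13/2) = 103/17 + 130 = 2313/17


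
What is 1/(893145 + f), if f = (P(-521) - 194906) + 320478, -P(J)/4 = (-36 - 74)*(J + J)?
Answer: 1/560237 ≈ 1.7850e-6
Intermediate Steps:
P(J) = 880*J (P(J) = -4*(-36 - 74)*(J + J) = -(-440)*2*J = -(-880)*J = 880*J)
f = -332908 (f = (880*(-521) - 194906) + 320478 = (-458480 - 194906) + 320478 = -653386 + 320478 = -332908)
1/(893145 + f) = 1/(893145 - 332908) = 1/560237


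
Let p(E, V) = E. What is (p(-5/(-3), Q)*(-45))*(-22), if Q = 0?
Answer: 1650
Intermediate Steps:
(p(-5/(-3), Q)*(-45))*(-22) = (-5/(-3)*(-45))*(-22) = (-5*(-1/3)*(-45))*(-22) = ((5/3)*(-45))*(-22) = -75*(-22) = 1650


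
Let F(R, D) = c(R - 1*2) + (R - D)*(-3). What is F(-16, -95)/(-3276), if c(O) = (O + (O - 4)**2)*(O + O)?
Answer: 5671/1092 ≈ 5.1932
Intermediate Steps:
c(O) = 2*O*(O + (-4 + O)**2) (c(O) = (O + (-4 + O)**2)*(2*O) = 2*O*(O + (-4 + O)**2))
F(R, D) = -3*R + 3*D + 2*(-2 + R)*(-2 + R + (-6 + R)**2) (F(R, D) = 2*(R - 1*2)*((R - 1*2) + (-4 + (R - 1*2))**2) + (R - D)*(-3) = 2*(R - 2)*((R - 2) + (-4 + (R - 2))**2) + (-3*R + 3*D) = 2*(-2 + R)*((-2 + R) + (-4 + (-2 + R))**2) + (-3*R + 3*D) = 2*(-2 + R)*((-2 + R) + (-6 + R)**2) + (-3*R + 3*D) = 2*(-2 + R)*(-2 + R + (-6 + R)**2) + (-3*R + 3*D) = -3*R + 3*D + 2*(-2 + R)*(-2 + R + (-6 + R)**2))
F(-16, -95)/(-3276) = (-136 - 26*(-16)**2 + 2*(-16)**3 + 3*(-95) + 109*(-16))/(-3276) = (-136 - 26*256 + 2*(-4096) - 285 - 1744)*(-1/3276) = (-136 - 6656 - 8192 - 285 - 1744)*(-1/3276) = -17013*(-1/3276) = 5671/1092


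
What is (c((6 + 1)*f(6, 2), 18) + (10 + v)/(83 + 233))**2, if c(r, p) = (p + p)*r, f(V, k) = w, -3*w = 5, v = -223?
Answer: 17671182489/99856 ≈ 1.7697e+5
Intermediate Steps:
w = -5/3 (w = -1/3*5 = -5/3 ≈ -1.6667)
f(V, k) = -5/3
c(r, p) = 2*p*r (c(r, p) = (2*p)*r = 2*p*r)
(c((6 + 1)*f(6, 2), 18) + (10 + v)/(83 + 233))**2 = (2*18*((6 + 1)*(-5/3)) + (10 - 223)/(83 + 233))**2 = (2*18*(7*(-5/3)) - 213/316)**2 = (2*18*(-35/3) - 213*1/316)**2 = (-420 - 213/316)**2 = (-132933/316)**2 = 17671182489/99856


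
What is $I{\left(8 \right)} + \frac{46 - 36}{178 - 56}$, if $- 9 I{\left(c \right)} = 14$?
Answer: $- \frac{809}{549} \approx -1.4736$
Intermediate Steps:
$I{\left(c \right)} = - \frac{14}{9}$ ($I{\left(c \right)} = \left(- \frac{1}{9}\right) 14 = - \frac{14}{9}$)
$I{\left(8 \right)} + \frac{46 - 36}{178 - 56} = - \frac{14}{9} + \frac{46 - 36}{178 - 56} = - \frac{14}{9} + \frac{10}{122} = - \frac{14}{9} + 10 \cdot \frac{1}{122} = - \frac{14}{9} + \frac{5}{61} = - \frac{809}{549}$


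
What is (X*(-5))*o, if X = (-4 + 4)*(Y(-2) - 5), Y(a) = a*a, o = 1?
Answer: 0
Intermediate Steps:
Y(a) = a²
X = 0 (X = (-4 + 4)*((-2)² - 5) = 0*(4 - 5) = 0*(-1) = 0)
(X*(-5))*o = (0*(-5))*1 = 0*1 = 0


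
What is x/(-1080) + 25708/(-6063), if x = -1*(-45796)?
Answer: -25452149/545670 ≈ -46.644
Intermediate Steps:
x = 45796
x/(-1080) + 25708/(-6063) = 45796/(-1080) + 25708/(-6063) = 45796*(-1/1080) + 25708*(-1/6063) = -11449/270 - 25708/6063 = -25452149/545670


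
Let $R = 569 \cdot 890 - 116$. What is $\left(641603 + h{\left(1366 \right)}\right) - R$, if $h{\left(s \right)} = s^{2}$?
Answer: $2001265$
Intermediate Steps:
$R = 506294$ ($R = 506410 - 116 = 506294$)
$\left(641603 + h{\left(1366 \right)}\right) - R = \left(641603 + 1366^{2}\right) - 506294 = \left(641603 + 1865956\right) - 506294 = 2507559 - 506294 = 2001265$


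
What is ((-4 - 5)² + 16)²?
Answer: 9409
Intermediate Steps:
((-4 - 5)² + 16)² = ((-9)² + 16)² = (81 + 16)² = 97² = 9409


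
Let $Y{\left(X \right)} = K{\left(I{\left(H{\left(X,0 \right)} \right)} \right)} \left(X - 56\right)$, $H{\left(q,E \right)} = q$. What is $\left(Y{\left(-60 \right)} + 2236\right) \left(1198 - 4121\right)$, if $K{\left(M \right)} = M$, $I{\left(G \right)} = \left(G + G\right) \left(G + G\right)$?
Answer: $4876043372$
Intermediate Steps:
$I{\left(G \right)} = 4 G^{2}$ ($I{\left(G \right)} = 2 G 2 G = 4 G^{2}$)
$Y{\left(X \right)} = 4 X^{2} \left(-56 + X\right)$ ($Y{\left(X \right)} = 4 X^{2} \left(X - 56\right) = 4 X^{2} \left(-56 + X\right)$)
$\left(Y{\left(-60 \right)} + 2236\right) \left(1198 - 4121\right) = \left(4 \left(-60\right)^{2} \left(-56 - 60\right) + 2236\right) \left(1198 - 4121\right) = \left(4 \cdot 3600 \left(-116\right) + 2236\right) \left(-2923\right) = \left(-1670400 + 2236\right) \left(-2923\right) = \left(-1668164\right) \left(-2923\right) = 4876043372$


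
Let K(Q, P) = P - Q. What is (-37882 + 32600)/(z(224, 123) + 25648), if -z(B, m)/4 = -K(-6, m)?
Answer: -2641/13082 ≈ -0.20188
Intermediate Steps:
z(B, m) = 24 + 4*m (z(B, m) = -(-4)*(m - 1*(-6)) = -(-4)*(m + 6) = -(-4)*(6 + m) = -4*(-6 - m) = 24 + 4*m)
(-37882 + 32600)/(z(224, 123) + 25648) = (-37882 + 32600)/((24 + 4*123) + 25648) = -5282/((24 + 492) + 25648) = -5282/(516 + 25648) = -5282/26164 = -5282*1/26164 = -2641/13082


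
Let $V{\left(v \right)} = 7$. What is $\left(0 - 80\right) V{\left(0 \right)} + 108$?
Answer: $-452$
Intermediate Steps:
$\left(0 - 80\right) V{\left(0 \right)} + 108 = \left(0 - 80\right) 7 + 108 = \left(-80\right) 7 + 108 = -560 + 108 = -452$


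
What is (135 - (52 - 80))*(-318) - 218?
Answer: -52052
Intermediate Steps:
(135 - (52 - 80))*(-318) - 218 = (135 - 1*(-28))*(-318) - 218 = (135 + 28)*(-318) - 218 = 163*(-318) - 218 = -51834 - 218 = -52052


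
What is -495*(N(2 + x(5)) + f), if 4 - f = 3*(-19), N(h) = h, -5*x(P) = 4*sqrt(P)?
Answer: -31185 + 396*sqrt(5) ≈ -30300.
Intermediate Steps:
x(P) = -4*sqrt(P)/5
f = 61 (f = 4 - 3*(-19) = 4 - 1*(-57) = 4 + 57 = 61)
-495*(N(2 + x(5)) + f) = -495*((2 - 4*sqrt(5)/5) + 61) = -495*(63 - 4*sqrt(5)/5) = -31185 + 396*sqrt(5)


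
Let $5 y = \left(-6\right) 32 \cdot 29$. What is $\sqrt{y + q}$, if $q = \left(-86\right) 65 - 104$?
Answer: $\frac{3 i \sqrt{18910}}{5} \approx 82.508 i$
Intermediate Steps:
$q = -5694$ ($q = -5590 - 104 = -5694$)
$y = - \frac{5568}{5}$ ($y = \frac{\left(-6\right) 32 \cdot 29}{5} = \frac{\left(-192\right) 29}{5} = \frac{1}{5} \left(-5568\right) = - \frac{5568}{5} \approx -1113.6$)
$\sqrt{y + q} = \sqrt{- \frac{5568}{5} - 5694} = \sqrt{- \frac{34038}{5}} = \frac{3 i \sqrt{18910}}{5}$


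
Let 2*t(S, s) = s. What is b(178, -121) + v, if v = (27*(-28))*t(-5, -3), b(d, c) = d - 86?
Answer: 1226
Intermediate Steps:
b(d, c) = -86 + d
t(S, s) = s/2
v = 1134 (v = (27*(-28))*((1/2)*(-3)) = -756*(-3/2) = 1134)
b(178, -121) + v = (-86 + 178) + 1134 = 92 + 1134 = 1226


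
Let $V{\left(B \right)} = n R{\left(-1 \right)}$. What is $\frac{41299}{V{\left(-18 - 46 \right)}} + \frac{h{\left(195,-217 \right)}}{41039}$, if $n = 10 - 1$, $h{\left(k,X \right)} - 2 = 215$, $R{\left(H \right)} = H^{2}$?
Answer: $\frac{1694871614}{369351} \approx 4588.8$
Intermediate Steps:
$h{\left(k,X \right)} = 217$ ($h{\left(k,X \right)} = 2 + 215 = 217$)
$n = 9$ ($n = 10 - 1 = 9$)
$V{\left(B \right)} = 9$ ($V{\left(B \right)} = 9 \left(-1\right)^{2} = 9 \cdot 1 = 9$)
$\frac{41299}{V{\left(-18 - 46 \right)}} + \frac{h{\left(195,-217 \right)}}{41039} = \frac{41299}{9} + \frac{217}{41039} = \frac{1694871614}{369351}$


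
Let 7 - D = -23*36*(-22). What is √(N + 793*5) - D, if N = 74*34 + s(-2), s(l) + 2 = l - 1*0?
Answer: 18209 + √6477 ≈ 18289.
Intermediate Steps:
s(l) = -2 + l (s(l) = -2 + (l - 1*0) = -2 + (l + 0) = -2 + l)
N = 2512 (N = 74*34 + (-2 - 2) = 2516 - 4 = 2512)
D = -18209 (D = 7 - (-23*36)*(-22) = 7 - (-828)*(-22) = 7 - 1*18216 = 7 - 18216 = -18209)
√(N + 793*5) - D = √(2512 + 793*5) - 1*(-18209) = √(2512 + 3965) + 18209 = √6477 + 18209 = 18209 + √6477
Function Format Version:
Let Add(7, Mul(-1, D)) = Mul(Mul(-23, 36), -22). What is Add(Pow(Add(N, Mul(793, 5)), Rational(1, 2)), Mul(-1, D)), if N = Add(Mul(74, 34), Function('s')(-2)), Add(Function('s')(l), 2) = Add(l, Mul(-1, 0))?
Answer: Add(18209, Pow(6477, Rational(1, 2))) ≈ 18289.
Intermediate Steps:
Function('s')(l) = Add(-2, l) (Function('s')(l) = Add(-2, Add(l, Mul(-1, 0))) = Add(-2, Add(l, 0)) = Add(-2, l))
N = 2512 (N = Add(Mul(74, 34), Add(-2, -2)) = Add(2516, -4) = 2512)
D = -18209 (D = Add(7, Mul(-1, Mul(Mul(-23, 36), -22))) = Add(7, Mul(-1, Mul(-828, -22))) = Add(7, Mul(-1, 18216)) = Add(7, -18216) = -18209)
Add(Pow(Add(N, Mul(793, 5)), Rational(1, 2)), Mul(-1, D)) = Add(Pow(Add(2512, Mul(793, 5)), Rational(1, 2)), Mul(-1, -18209)) = Add(Pow(Add(2512, 3965), Rational(1, 2)), 18209) = Add(Pow(6477, Rational(1, 2)), 18209) = Add(18209, Pow(6477, Rational(1, 2)))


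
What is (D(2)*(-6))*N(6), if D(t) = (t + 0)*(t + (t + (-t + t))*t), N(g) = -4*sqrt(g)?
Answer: 288*sqrt(6) ≈ 705.45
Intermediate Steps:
D(t) = t*(t + t**2) (D(t) = t*(t + (t + 0)*t) = t*(t + t*t) = t*(t + t**2))
(D(2)*(-6))*N(6) = ((2**2*(1 + 2))*(-6))*(-4*sqrt(6)) = ((4*3)*(-6))*(-4*sqrt(6)) = (12*(-6))*(-4*sqrt(6)) = -(-288)*sqrt(6) = 288*sqrt(6)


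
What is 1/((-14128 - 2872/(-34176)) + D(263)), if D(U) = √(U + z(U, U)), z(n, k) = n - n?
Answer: -257834240304/3642655680019057 - 18249984*√263/3642655680019057 ≈ -7.0863e-5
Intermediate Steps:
z(n, k) = 0
D(U) = √U (D(U) = √(U + 0) = √U)
1/((-14128 - 2872/(-34176)) + D(263)) = 1/((-14128 - 2872/(-34176)) + √263) = 1/((-14128 - 2872*(-1/34176)) + √263) = 1/((-14128 + 359/4272) + √263) = 1/(-60354457/4272 + √263)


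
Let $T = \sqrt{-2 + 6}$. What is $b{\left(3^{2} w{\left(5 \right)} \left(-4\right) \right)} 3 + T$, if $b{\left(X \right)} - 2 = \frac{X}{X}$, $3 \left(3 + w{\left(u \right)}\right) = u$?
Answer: $11$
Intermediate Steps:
$w{\left(u \right)} = -3 + \frac{u}{3}$
$b{\left(X \right)} = 3$ ($b{\left(X \right)} = 2 + \frac{X}{X} = 2 + 1 = 3$)
$T = 2$ ($T = \sqrt{4} = 2$)
$b{\left(3^{2} w{\left(5 \right)} \left(-4\right) \right)} 3 + T = 3 \cdot 3 + 2 = 9 + 2 = 11$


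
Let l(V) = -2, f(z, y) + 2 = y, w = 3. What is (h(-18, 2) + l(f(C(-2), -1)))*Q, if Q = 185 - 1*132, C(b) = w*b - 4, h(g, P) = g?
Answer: -1060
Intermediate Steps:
C(b) = -4 + 3*b (C(b) = 3*b - 4 = -4 + 3*b)
f(z, y) = -2 + y
Q = 53 (Q = 185 - 132 = 53)
(h(-18, 2) + l(f(C(-2), -1)))*Q = (-18 - 2)*53 = -20*53 = -1060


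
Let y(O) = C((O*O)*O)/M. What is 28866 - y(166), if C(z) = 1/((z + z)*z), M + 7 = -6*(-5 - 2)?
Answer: 42279824463159601919/1464692872693120 ≈ 28866.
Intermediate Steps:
M = 35 (M = -7 - 6*(-5 - 2) = -7 - 6*(-7) = -7 + 42 = 35)
C(z) = 1/(2*z²) (C(z) = 1/(((2*z))*z) = (1/(2*z))/z = 1/(2*z²))
y(O) = 1/(70*O⁶) (y(O) = (1/(2*((O*O)*O)²))/35 = (1/(2*(O²*O)²))*(1/35) = (1/(2*(O³)²))*(1/35) = (1/(2*O⁶))*(1/35) = 1/(70*O⁶))
28866 - y(166) = 28866 - 1/(70*166⁶) = 28866 - 1/(70*20924183895616) = 28866 - 1*1/1464692872693120 = 28866 - 1/1464692872693120 = 42279824463159601919/1464692872693120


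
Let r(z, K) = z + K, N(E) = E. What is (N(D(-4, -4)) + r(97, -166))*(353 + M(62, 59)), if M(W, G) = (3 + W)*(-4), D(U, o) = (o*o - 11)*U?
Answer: -8277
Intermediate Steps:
D(U, o) = U*(-11 + o**2) (D(U, o) = (o**2 - 11)*U = (-11 + o**2)*U = U*(-11 + o**2))
M(W, G) = -12 - 4*W
r(z, K) = K + z
(N(D(-4, -4)) + r(97, -166))*(353 + M(62, 59)) = (-4*(-11 + (-4)**2) + (-166 + 97))*(353 + (-12 - 4*62)) = (-4*(-11 + 16) - 69)*(353 + (-12 - 248)) = (-4*5 - 69)*(353 - 260) = (-20 - 69)*93 = -89*93 = -8277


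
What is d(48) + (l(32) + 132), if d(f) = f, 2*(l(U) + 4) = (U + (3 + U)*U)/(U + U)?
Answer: 185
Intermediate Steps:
l(U) = -4 + (U + U*(3 + U))/(4*U) (l(U) = -4 + ((U + (3 + U)*U)/(U + U))/2 = -4 + ((U + U*(3 + U))/((2*U)))/2 = -4 + ((U + U*(3 + U))*(1/(2*U)))/2 = -4 + ((U + U*(3 + U))/(2*U))/2 = -4 + (U + U*(3 + U))/(4*U))
d(48) + (l(32) + 132) = 48 + ((-3 + (¼)*32) + 132) = 48 + ((-3 + 8) + 132) = 48 + (5 + 132) = 48 + 137 = 185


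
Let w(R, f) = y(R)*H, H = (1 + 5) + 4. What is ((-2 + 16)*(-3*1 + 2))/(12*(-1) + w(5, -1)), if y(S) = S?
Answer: -7/19 ≈ -0.36842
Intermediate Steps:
H = 10 (H = 6 + 4 = 10)
w(R, f) = 10*R (w(R, f) = R*10 = 10*R)
((-2 + 16)*(-3*1 + 2))/(12*(-1) + w(5, -1)) = ((-2 + 16)*(-3*1 + 2))/(12*(-1) + 10*5) = (14*(-3 + 2))/(-12 + 50) = (14*(-1))/38 = -14*1/38 = -7/19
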